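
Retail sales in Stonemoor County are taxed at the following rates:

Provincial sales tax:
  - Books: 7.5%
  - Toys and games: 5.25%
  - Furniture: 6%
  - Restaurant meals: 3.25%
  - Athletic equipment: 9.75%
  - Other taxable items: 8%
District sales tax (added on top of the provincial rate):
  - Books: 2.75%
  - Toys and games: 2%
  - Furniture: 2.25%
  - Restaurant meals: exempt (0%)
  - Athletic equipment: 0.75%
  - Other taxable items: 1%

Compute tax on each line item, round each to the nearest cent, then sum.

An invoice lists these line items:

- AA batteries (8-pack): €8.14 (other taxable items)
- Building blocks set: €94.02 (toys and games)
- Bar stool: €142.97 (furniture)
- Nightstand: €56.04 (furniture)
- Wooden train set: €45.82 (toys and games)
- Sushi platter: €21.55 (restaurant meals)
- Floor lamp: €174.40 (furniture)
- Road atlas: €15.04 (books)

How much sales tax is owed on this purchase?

AA batteries (8-pack) €8.14: other taxable items → 8% + 1% district = 9% → €0.73
Building blocks set €94.02: toys and games → 5.25% + 2% district = 7.25% → €6.82
Bar stool €142.97: furniture → 6% + 2.25% district = 8.25% → €11.80
Nightstand €56.04: furniture → 6% + 2.25% district = 8.25% → €4.62
Wooden train set €45.82: toys and games → 5.25% + 2% district = 7.25% → €3.32
Sushi platter €21.55: restaurant meals → 3.25% + 0% district = 3.25% → €0.70
Floor lamp €174.40: furniture → 6% + 2.25% district = 8.25% → €14.39
Road atlas €15.04: books → 7.5% + 2.75% district = 10.25% → €1.54
Total tax = €0.73 + €6.82 + €11.80 + €4.62 + €3.32 + €0.70 + €14.39 + €1.54 = €43.92

€43.92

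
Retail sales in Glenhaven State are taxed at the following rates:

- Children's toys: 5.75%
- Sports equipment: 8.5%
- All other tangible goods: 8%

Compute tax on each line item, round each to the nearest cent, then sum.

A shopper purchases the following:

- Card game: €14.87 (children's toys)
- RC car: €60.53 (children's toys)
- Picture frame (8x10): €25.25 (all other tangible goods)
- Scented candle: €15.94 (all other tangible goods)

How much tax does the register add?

€7.64

Card game €14.87: children's toys → 5.75% → €0.86
RC car €60.53: children's toys → 5.75% → €3.48
Picture frame (8x10) €25.25: all other tangible goods → 8% → €2.02
Scented candle €15.94: all other tangible goods → 8% → €1.28
Total tax = €0.86 + €3.48 + €2.02 + €1.28 = €7.64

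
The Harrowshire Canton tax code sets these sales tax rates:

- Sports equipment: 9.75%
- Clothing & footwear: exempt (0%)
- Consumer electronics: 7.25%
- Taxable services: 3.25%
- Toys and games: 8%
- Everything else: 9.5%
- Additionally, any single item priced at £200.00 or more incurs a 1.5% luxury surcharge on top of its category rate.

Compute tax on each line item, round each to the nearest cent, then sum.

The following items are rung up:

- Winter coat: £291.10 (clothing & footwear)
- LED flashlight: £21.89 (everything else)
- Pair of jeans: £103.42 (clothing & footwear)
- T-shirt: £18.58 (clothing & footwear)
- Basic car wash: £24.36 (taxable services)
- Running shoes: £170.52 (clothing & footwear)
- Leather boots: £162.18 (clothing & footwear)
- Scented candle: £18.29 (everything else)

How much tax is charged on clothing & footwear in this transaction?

£4.37

Winter coat £291.10: clothing & footwear → 0% + 1.5% surcharge = 1.5% → £4.37
Pair of jeans £103.42: clothing & footwear → 0% → £0.00
T-shirt £18.58: clothing & footwear → 0% → £0.00
Running shoes £170.52: clothing & footwear → 0% → £0.00
Leather boots £162.18: clothing & footwear → 0% → £0.00
Tax on clothing & footwear = £4.37 + £0.00 + £0.00 + £0.00 + £0.00 = £4.37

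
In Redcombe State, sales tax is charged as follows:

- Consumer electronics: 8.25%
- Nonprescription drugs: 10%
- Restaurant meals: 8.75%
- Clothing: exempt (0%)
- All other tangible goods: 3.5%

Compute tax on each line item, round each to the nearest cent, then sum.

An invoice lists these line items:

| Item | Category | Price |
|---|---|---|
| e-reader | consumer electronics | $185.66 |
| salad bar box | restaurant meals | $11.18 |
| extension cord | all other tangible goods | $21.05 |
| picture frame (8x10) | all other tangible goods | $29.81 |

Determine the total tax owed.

$18.08

E-reader $185.66: consumer electronics → 8.25% → $15.32
Salad bar box $11.18: restaurant meals → 8.75% → $0.98
Extension cord $21.05: all other tangible goods → 3.5% → $0.74
Picture frame (8x10) $29.81: all other tangible goods → 3.5% → $1.04
Total tax = $15.32 + $0.98 + $0.74 + $1.04 = $18.08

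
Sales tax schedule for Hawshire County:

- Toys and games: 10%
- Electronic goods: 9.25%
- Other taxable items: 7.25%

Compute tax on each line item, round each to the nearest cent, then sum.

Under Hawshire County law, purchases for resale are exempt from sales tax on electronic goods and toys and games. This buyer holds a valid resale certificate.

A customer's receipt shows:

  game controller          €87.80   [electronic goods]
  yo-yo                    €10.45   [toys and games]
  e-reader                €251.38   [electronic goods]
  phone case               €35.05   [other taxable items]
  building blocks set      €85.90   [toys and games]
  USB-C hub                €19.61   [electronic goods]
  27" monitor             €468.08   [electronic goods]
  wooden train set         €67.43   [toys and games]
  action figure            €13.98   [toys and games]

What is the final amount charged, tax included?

Game controller €87.80: electronic goods, buyer-exempt → 0% → €0.00
Yo-yo €10.45: toys and games, buyer-exempt → 0% → €0.00
E-reader €251.38: electronic goods, buyer-exempt → 0% → €0.00
Phone case €35.05: other taxable items → 7.25% → €2.54
Building blocks set €85.90: toys and games, buyer-exempt → 0% → €0.00
USB-C hub €19.61: electronic goods, buyer-exempt → 0% → €0.00
27" monitor €468.08: electronic goods, buyer-exempt → 0% → €0.00
Wooden train set €67.43: toys and games, buyer-exempt → 0% → €0.00
Action figure €13.98: toys and games, buyer-exempt → 0% → €0.00
Subtotal = €1039.68; tax = €2.54; total due = €1042.22

€1042.22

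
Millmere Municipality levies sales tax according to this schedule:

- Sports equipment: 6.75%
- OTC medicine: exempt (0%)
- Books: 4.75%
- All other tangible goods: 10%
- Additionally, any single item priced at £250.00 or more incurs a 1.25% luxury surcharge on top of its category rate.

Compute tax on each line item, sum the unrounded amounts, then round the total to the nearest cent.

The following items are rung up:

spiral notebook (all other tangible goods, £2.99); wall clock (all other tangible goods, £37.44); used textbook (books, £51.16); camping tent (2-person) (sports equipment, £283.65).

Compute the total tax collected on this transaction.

£29.17

Spiral notebook £2.99: all other tangible goods → 10% → £0.299
Wall clock £37.44: all other tangible goods → 10% → £3.744
Used textbook £51.16: books → 4.75% → £2.4301
Camping tent (2-person) £283.65: sports equipment → 6.75% + 1.25% surcharge = 8% → £22.692
Unrounded tax sum = £29.1651 → £29.17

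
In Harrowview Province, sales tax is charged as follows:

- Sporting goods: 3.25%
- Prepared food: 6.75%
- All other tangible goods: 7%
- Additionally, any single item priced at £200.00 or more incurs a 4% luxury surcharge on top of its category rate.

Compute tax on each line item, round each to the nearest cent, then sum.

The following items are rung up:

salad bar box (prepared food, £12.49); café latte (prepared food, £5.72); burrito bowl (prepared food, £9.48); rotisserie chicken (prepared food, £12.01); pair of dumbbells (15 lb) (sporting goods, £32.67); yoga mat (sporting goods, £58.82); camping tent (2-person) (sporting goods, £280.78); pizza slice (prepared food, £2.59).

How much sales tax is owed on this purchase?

£26.18

Salad bar box £12.49: prepared food → 6.75% → £0.84
Café latte £5.72: prepared food → 6.75% → £0.39
Burrito bowl £9.48: prepared food → 6.75% → £0.64
Rotisserie chicken £12.01: prepared food → 6.75% → £0.81
Pair of dumbbells (15 lb) £32.67: sporting goods → 3.25% → £1.06
Yoga mat £58.82: sporting goods → 3.25% → £1.91
Camping tent (2-person) £280.78: sporting goods → 3.25% + 4% surcharge = 7.25% → £20.36
Pizza slice £2.59: prepared food → 6.75% → £0.17
Total tax = £0.84 + £0.39 + £0.64 + £0.81 + £1.06 + £1.91 + £20.36 + £0.17 = £26.18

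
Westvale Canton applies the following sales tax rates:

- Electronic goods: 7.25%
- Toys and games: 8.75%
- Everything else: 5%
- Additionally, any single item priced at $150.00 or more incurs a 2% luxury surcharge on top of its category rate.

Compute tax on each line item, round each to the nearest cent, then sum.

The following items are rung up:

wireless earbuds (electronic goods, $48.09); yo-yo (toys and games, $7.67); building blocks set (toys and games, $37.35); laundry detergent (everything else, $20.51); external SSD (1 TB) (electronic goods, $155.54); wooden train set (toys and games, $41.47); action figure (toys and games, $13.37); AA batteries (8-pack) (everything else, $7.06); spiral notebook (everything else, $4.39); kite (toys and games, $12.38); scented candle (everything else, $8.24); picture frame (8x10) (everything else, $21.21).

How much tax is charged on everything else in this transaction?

$3.07

Laundry detergent $20.51: everything else → 5% → $1.03
AA batteries (8-pack) $7.06: everything else → 5% → $0.35
Spiral notebook $4.39: everything else → 5% → $0.22
Scented candle $8.24: everything else → 5% → $0.41
Picture frame (8x10) $21.21: everything else → 5% → $1.06
Tax on everything else = $1.03 + $0.35 + $0.22 + $0.41 + $1.06 = $3.07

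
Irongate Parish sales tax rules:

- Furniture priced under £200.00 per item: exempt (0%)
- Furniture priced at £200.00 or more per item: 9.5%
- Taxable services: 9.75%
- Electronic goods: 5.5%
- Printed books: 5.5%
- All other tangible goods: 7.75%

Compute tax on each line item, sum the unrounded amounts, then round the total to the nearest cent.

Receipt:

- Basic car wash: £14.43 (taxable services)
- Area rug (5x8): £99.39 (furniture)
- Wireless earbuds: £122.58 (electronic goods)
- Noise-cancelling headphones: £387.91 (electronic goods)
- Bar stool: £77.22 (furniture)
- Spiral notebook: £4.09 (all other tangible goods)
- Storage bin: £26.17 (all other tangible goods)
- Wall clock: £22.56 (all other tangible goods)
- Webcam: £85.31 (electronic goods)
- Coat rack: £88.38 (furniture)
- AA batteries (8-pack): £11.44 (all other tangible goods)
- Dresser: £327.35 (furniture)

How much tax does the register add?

Basic car wash £14.43: taxable services → 9.75% → £1.406925
Area rug (5x8) £99.39: furniture, under £200.00 → 0% → £0.00
Wireless earbuds £122.58: electronic goods → 5.5% → £6.7419
Noise-cancelling headphones £387.91: electronic goods → 5.5% → £21.33505
Bar stool £77.22: furniture, under £200.00 → 0% → £0.00
Spiral notebook £4.09: all other tangible goods → 7.75% → £0.316975
Storage bin £26.17: all other tangible goods → 7.75% → £2.028175
Wall clock £22.56: all other tangible goods → 7.75% → £1.7484
Webcam £85.31: electronic goods → 5.5% → £4.69205
Coat rack £88.38: furniture, under £200.00 → 0% → £0.00
AA batteries (8-pack) £11.44: all other tangible goods → 7.75% → £0.8866
Dresser £327.35: furniture, £200.00 or more → 9.5% → £31.09825
Unrounded tax sum = £70.254325 → £70.25

£70.25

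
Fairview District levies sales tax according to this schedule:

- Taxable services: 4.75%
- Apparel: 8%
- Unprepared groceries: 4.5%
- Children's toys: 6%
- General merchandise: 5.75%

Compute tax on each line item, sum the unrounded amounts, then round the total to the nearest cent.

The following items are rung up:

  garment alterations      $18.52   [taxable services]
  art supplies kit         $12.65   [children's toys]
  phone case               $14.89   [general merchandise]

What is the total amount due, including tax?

$48.55

Garment alterations $18.52: taxable services → 4.75% → $0.8797
Art supplies kit $12.65: children's toys → 6% → $0.759
Phone case $14.89: general merchandise → 5.75% → $0.856175
Subtotal = $46.06; unrounded tax = $2.494875 → $2.49; total due = $48.55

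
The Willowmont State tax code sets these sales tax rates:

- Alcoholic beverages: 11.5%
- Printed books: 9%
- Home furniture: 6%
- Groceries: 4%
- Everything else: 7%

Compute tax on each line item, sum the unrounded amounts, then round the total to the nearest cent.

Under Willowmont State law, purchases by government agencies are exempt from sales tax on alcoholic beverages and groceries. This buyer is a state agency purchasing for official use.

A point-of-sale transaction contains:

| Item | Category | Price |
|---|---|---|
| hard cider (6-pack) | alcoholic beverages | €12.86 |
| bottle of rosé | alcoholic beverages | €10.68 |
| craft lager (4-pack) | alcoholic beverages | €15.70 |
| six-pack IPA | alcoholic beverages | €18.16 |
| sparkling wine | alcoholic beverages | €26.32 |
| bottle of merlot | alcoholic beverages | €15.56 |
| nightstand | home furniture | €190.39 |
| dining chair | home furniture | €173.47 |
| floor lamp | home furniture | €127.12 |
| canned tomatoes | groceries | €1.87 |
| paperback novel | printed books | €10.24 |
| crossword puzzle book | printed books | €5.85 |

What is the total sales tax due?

Hard cider (6-pack) €12.86: alcoholic beverages, buyer-exempt → 0% → €0.00
Bottle of rosé €10.68: alcoholic beverages, buyer-exempt → 0% → €0.00
Craft lager (4-pack) €15.70: alcoholic beverages, buyer-exempt → 0% → €0.00
Six-pack IPA €18.16: alcoholic beverages, buyer-exempt → 0% → €0.00
Sparkling wine €26.32: alcoholic beverages, buyer-exempt → 0% → €0.00
Bottle of merlot €15.56: alcoholic beverages, buyer-exempt → 0% → €0.00
Nightstand €190.39: home furniture → 6% → €11.4234
Dining chair €173.47: home furniture → 6% → €10.4082
Floor lamp €127.12: home furniture → 6% → €7.6272
Canned tomatoes €1.87: groceries, buyer-exempt → 0% → €0.00
Paperback novel €10.24: printed books → 9% → €0.9216
Crossword puzzle book €5.85: printed books → 9% → €0.5265
Unrounded tax sum = €30.9069 → €30.91

€30.91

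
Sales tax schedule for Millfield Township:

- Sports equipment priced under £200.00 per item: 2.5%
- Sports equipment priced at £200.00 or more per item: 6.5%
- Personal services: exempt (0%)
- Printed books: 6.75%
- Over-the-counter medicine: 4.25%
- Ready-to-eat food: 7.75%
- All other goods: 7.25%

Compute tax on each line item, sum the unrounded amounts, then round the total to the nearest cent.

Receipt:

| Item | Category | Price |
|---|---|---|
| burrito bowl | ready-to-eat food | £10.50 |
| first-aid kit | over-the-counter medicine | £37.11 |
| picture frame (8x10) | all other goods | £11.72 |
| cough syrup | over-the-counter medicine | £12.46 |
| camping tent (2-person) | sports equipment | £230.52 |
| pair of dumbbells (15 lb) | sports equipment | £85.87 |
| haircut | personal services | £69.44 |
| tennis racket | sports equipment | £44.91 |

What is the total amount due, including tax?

£524.55

Burrito bowl £10.50: ready-to-eat food → 7.75% → £0.81375
First-aid kit £37.11: over-the-counter medicine → 4.25% → £1.577175
Picture frame (8x10) £11.72: all other goods → 7.25% → £0.8497
Cough syrup £12.46: over-the-counter medicine → 4.25% → £0.52955
Camping tent (2-person) £230.52: sports equipment, £200.00 or more → 6.5% → £14.9838
Pair of dumbbells (15 lb) £85.87: sports equipment, under £200.00 → 2.5% → £2.14675
Haircut £69.44: personal services → 0% → £0.00
Tennis racket £44.91: sports equipment, under £200.00 → 2.5% → £1.12275
Subtotal = £502.53; unrounded tax = £22.023475 → £22.02; total due = £524.55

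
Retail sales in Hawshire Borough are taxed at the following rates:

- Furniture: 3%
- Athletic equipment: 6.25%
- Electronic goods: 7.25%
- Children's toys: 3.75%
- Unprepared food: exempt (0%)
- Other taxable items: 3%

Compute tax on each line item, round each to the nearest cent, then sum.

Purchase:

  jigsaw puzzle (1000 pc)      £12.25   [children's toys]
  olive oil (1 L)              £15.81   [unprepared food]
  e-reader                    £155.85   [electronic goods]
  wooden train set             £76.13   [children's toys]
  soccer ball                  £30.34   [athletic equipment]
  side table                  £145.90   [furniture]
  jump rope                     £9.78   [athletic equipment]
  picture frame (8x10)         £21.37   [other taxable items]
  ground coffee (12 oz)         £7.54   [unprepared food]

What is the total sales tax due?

£22.14

Jigsaw puzzle (1000 pc) £12.25: children's toys → 3.75% → £0.46
Olive oil (1 L) £15.81: unprepared food → 0% → £0.00
E-reader £155.85: electronic goods → 7.25% → £11.30
Wooden train set £76.13: children's toys → 3.75% → £2.85
Soccer ball £30.34: athletic equipment → 6.25% → £1.90
Side table £145.90: furniture → 3% → £4.38
Jump rope £9.78: athletic equipment → 6.25% → £0.61
Picture frame (8x10) £21.37: other taxable items → 3% → £0.64
Ground coffee (12 oz) £7.54: unprepared food → 0% → £0.00
Total tax = £0.46 + £11.30 + £2.85 + £1.90 + £4.38 + £0.61 + £0.64 = £22.14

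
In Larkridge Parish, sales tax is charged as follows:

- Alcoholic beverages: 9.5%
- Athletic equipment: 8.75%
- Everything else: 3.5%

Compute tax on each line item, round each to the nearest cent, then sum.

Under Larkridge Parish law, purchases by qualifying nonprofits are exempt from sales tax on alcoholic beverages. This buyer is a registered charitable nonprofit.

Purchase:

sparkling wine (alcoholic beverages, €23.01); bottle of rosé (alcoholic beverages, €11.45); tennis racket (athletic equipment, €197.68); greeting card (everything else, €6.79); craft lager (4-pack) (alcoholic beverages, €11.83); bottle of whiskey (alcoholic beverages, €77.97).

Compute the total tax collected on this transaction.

Sparkling wine €23.01: alcoholic beverages, buyer-exempt → 0% → €0.00
Bottle of rosé €11.45: alcoholic beverages, buyer-exempt → 0% → €0.00
Tennis racket €197.68: athletic equipment → 8.75% → €17.30
Greeting card €6.79: everything else → 3.5% → €0.24
Craft lager (4-pack) €11.83: alcoholic beverages, buyer-exempt → 0% → €0.00
Bottle of whiskey €77.97: alcoholic beverages, buyer-exempt → 0% → €0.00
Total tax = €17.30 + €0.24 = €17.54

€17.54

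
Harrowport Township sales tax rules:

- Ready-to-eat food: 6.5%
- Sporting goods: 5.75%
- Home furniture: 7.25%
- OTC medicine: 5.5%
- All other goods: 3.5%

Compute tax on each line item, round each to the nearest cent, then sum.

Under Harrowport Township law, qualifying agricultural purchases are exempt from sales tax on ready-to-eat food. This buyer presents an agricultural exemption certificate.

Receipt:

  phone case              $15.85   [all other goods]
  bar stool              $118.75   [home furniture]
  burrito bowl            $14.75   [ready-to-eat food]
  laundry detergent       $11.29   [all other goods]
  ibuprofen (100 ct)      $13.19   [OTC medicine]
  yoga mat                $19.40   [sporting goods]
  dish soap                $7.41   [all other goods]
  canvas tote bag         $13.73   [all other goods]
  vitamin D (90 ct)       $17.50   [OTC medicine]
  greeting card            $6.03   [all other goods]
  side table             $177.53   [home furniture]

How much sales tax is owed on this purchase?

Phone case $15.85: all other goods → 3.5% → $0.55
Bar stool $118.75: home furniture → 7.25% → $8.61
Burrito bowl $14.75: ready-to-eat food, buyer-exempt → 0% → $0.00
Laundry detergent $11.29: all other goods → 3.5% → $0.40
Ibuprofen (100 ct) $13.19: OTC medicine → 5.5% → $0.73
Yoga mat $19.40: sporting goods → 5.75% → $1.12
Dish soap $7.41: all other goods → 3.5% → $0.26
Canvas tote bag $13.73: all other goods → 3.5% → $0.48
Vitamin D (90 ct) $17.50: OTC medicine → 5.5% → $0.96
Greeting card $6.03: all other goods → 3.5% → $0.21
Side table $177.53: home furniture → 7.25% → $12.87
Total tax = $0.55 + $8.61 + $0.40 + $0.73 + $1.12 + $0.26 + $0.48 + $0.96 + $0.21 + $12.87 = $26.19

$26.19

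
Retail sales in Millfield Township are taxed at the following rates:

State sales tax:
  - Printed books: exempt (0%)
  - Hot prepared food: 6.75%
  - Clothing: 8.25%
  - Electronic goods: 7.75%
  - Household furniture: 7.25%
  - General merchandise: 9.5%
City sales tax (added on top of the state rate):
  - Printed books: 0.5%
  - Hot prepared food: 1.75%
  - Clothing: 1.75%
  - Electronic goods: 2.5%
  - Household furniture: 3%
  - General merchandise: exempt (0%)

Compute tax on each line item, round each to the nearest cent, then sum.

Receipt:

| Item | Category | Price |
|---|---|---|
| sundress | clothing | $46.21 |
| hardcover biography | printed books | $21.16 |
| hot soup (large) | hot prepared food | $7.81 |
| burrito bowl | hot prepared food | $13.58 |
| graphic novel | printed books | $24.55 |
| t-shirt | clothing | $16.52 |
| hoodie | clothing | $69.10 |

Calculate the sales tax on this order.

$15.22

Sundress $46.21: clothing → 8.25% + 1.75% city = 10% → $4.62
Hardcover biography $21.16: printed books → 0% + 0.5% city = 0.5% → $0.11
Hot soup (large) $7.81: hot prepared food → 6.75% + 1.75% city = 8.5% → $0.66
Burrito bowl $13.58: hot prepared food → 6.75% + 1.75% city = 8.5% → $1.15
Graphic novel $24.55: printed books → 0% + 0.5% city = 0.5% → $0.12
T-shirt $16.52: clothing → 8.25% + 1.75% city = 10% → $1.65
Hoodie $69.10: clothing → 8.25% + 1.75% city = 10% → $6.91
Total tax = $4.62 + $0.11 + $0.66 + $1.15 + $0.12 + $1.65 + $6.91 = $15.22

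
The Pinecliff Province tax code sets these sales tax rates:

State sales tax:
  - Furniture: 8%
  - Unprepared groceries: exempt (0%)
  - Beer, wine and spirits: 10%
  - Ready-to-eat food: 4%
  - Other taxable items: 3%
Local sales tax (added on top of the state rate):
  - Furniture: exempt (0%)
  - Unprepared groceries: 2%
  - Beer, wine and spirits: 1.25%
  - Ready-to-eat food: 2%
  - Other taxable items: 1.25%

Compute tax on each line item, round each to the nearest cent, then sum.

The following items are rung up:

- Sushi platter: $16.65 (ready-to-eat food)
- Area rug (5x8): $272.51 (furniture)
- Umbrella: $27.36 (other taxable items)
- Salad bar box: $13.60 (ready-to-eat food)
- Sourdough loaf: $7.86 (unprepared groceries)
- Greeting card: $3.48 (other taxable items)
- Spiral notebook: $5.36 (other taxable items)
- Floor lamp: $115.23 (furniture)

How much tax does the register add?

$34.54

Sushi platter $16.65: ready-to-eat food → 4% + 2% local = 6% → $1.00
Area rug (5x8) $272.51: furniture → 8% + 0% local = 8% → $21.80
Umbrella $27.36: other taxable items → 3% + 1.25% local = 4.25% → $1.16
Salad bar box $13.60: ready-to-eat food → 4% + 2% local = 6% → $0.82
Sourdough loaf $7.86: unprepared groceries → 0% + 2% local = 2% → $0.16
Greeting card $3.48: other taxable items → 3% + 1.25% local = 4.25% → $0.15
Spiral notebook $5.36: other taxable items → 3% + 1.25% local = 4.25% → $0.23
Floor lamp $115.23: furniture → 8% + 0% local = 8% → $9.22
Total tax = $1.00 + $21.80 + $1.16 + $0.82 + $0.16 + $0.15 + $0.23 + $9.22 = $34.54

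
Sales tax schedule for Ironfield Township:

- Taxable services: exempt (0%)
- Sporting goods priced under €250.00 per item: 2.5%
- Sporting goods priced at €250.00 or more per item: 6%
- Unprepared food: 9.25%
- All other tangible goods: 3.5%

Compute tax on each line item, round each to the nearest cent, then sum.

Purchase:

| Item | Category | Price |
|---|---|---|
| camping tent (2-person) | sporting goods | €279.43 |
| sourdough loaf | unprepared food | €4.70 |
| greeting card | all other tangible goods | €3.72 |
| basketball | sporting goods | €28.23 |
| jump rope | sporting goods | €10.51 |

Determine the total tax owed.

Camping tent (2-person) €279.43: sporting goods, €250.00 or more → 6% → €16.77
Sourdough loaf €4.70: unprepared food → 9.25% → €0.43
Greeting card €3.72: all other tangible goods → 3.5% → €0.13
Basketball €28.23: sporting goods, under €250.00 → 2.5% → €0.71
Jump rope €10.51: sporting goods, under €250.00 → 2.5% → €0.26
Total tax = €16.77 + €0.43 + €0.13 + €0.71 + €0.26 = €18.30

€18.30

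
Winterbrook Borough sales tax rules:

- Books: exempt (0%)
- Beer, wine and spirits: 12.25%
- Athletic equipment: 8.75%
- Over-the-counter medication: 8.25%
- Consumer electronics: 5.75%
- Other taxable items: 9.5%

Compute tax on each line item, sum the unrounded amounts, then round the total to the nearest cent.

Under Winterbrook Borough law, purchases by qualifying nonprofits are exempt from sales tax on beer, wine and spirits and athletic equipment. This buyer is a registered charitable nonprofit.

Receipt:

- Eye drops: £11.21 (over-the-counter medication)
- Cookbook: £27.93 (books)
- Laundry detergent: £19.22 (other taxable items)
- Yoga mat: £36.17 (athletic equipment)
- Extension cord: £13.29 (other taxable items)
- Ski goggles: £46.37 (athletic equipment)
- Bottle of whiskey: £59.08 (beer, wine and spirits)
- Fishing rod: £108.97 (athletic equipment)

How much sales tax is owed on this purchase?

£4.01

Eye drops £11.21: over-the-counter medication → 8.25% → £0.924825
Cookbook £27.93: books → 0% → £0.00
Laundry detergent £19.22: other taxable items → 9.5% → £1.8259
Yoga mat £36.17: athletic equipment, buyer-exempt → 0% → £0.00
Extension cord £13.29: other taxable items → 9.5% → £1.26255
Ski goggles £46.37: athletic equipment, buyer-exempt → 0% → £0.00
Bottle of whiskey £59.08: beer, wine and spirits, buyer-exempt → 0% → £0.00
Fishing rod £108.97: athletic equipment, buyer-exempt → 0% → £0.00
Unrounded tax sum = £4.013275 → £4.01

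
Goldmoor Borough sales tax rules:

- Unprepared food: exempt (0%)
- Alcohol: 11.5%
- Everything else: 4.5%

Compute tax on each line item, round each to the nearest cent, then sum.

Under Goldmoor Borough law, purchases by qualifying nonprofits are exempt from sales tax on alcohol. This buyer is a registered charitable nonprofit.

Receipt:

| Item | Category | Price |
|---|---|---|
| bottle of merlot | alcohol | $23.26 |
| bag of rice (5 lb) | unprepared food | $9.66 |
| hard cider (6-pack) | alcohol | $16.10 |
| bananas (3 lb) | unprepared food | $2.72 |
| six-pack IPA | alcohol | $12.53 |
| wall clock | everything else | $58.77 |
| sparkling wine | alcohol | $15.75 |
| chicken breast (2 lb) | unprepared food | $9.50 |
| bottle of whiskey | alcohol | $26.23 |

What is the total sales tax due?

Bottle of merlot $23.26: alcohol, buyer-exempt → 0% → $0.00
Bag of rice (5 lb) $9.66: unprepared food → 0% → $0.00
Hard cider (6-pack) $16.10: alcohol, buyer-exempt → 0% → $0.00
Bananas (3 lb) $2.72: unprepared food → 0% → $0.00
Six-pack IPA $12.53: alcohol, buyer-exempt → 0% → $0.00
Wall clock $58.77: everything else → 4.5% → $2.64
Sparkling wine $15.75: alcohol, buyer-exempt → 0% → $0.00
Chicken breast (2 lb) $9.50: unprepared food → 0% → $0.00
Bottle of whiskey $26.23: alcohol, buyer-exempt → 0% → $0.00
Total tax = $2.64

$2.64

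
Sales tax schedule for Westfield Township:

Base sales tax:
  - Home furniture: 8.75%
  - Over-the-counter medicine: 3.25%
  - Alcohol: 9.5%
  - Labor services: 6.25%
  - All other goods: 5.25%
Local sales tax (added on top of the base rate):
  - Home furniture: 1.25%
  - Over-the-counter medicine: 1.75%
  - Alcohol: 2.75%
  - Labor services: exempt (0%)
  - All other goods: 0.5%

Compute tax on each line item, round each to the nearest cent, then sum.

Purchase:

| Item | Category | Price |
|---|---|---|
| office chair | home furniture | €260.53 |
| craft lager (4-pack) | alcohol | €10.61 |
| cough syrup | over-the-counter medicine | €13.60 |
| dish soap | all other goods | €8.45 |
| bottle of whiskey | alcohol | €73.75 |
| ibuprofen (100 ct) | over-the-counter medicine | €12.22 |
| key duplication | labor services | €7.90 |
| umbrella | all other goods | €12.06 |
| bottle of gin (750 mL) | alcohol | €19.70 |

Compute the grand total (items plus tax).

Office chair €260.53: home furniture → 8.75% + 1.25% local = 10% → €26.05
Craft lager (4-pack) €10.61: alcohol → 9.5% + 2.75% local = 12.25% → €1.30
Cough syrup €13.60: over-the-counter medicine → 3.25% + 1.75% local = 5% → €0.68
Dish soap €8.45: all other goods → 5.25% + 0.5% local = 5.75% → €0.49
Bottle of whiskey €73.75: alcohol → 9.5% + 2.75% local = 12.25% → €9.03
Ibuprofen (100 ct) €12.22: over-the-counter medicine → 3.25% + 1.75% local = 5% → €0.61
Key duplication €7.90: labor services → 6.25% + 0% local = 6.25% → €0.49
Umbrella €12.06: all other goods → 5.25% + 0.5% local = 5.75% → €0.69
Bottle of gin (750 mL) €19.70: alcohol → 9.5% + 2.75% local = 12.25% → €2.41
Subtotal = €418.82; tax = €41.75; total due = €460.57

€460.57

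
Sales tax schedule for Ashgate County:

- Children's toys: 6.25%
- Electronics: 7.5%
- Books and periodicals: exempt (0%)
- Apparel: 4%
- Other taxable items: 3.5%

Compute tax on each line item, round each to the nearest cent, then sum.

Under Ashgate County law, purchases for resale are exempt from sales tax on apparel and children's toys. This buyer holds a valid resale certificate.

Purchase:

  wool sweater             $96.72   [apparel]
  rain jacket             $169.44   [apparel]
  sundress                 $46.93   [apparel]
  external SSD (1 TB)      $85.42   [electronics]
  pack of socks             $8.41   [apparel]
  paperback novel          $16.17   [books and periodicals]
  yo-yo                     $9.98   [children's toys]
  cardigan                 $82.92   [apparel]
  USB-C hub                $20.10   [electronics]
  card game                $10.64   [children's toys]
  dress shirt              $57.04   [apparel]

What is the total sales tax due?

$7.92

Wool sweater $96.72: apparel, buyer-exempt → 0% → $0.00
Rain jacket $169.44: apparel, buyer-exempt → 0% → $0.00
Sundress $46.93: apparel, buyer-exempt → 0% → $0.00
External SSD (1 TB) $85.42: electronics → 7.5% → $6.41
Pack of socks $8.41: apparel, buyer-exempt → 0% → $0.00
Paperback novel $16.17: books and periodicals → 0% → $0.00
Yo-yo $9.98: children's toys, buyer-exempt → 0% → $0.00
Cardigan $82.92: apparel, buyer-exempt → 0% → $0.00
USB-C hub $20.10: electronics → 7.5% → $1.51
Card game $10.64: children's toys, buyer-exempt → 0% → $0.00
Dress shirt $57.04: apparel, buyer-exempt → 0% → $0.00
Total tax = $6.41 + $1.51 = $7.92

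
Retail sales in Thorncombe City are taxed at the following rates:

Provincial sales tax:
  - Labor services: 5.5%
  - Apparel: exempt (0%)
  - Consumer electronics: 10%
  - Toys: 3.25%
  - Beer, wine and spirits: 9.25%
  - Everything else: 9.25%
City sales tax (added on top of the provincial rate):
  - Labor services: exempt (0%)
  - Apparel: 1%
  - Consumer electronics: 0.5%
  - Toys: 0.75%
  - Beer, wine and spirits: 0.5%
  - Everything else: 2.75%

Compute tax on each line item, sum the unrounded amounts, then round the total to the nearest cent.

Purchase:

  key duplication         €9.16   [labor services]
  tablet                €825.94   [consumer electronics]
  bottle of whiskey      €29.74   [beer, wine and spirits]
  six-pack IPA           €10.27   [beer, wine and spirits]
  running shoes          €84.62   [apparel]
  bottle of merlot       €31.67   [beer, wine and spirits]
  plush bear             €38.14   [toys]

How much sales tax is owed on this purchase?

€96.59

Key duplication €9.16: labor services → 5.5% + 0% city = 5.5% → €0.5038
Tablet €825.94: consumer electronics → 10% + 0.5% city = 10.5% → €86.7237
Bottle of whiskey €29.74: beer, wine and spirits → 9.25% + 0.5% city = 9.75% → €2.89965
Six-pack IPA €10.27: beer, wine and spirits → 9.25% + 0.5% city = 9.75% → €1.001325
Running shoes €84.62: apparel → 0% + 1% city = 1% → €0.8462
Bottle of merlot €31.67: beer, wine and spirits → 9.25% + 0.5% city = 9.75% → €3.087825
Plush bear €38.14: toys → 3.25% + 0.75% city = 4% → €1.5256
Unrounded tax sum = €96.5881 → €96.59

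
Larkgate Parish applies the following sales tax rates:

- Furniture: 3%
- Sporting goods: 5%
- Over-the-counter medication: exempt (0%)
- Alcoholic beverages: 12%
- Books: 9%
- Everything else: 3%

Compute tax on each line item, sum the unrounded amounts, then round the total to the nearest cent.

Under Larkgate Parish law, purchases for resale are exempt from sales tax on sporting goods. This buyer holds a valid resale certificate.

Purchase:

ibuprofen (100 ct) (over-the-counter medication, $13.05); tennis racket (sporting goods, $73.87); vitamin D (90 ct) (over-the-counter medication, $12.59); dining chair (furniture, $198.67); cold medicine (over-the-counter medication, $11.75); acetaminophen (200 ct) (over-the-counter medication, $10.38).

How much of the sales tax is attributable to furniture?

Dining chair $198.67: furniture → 3% → $5.9601
Tax on furniture: unrounded sum = $5.9601 → $5.96

$5.96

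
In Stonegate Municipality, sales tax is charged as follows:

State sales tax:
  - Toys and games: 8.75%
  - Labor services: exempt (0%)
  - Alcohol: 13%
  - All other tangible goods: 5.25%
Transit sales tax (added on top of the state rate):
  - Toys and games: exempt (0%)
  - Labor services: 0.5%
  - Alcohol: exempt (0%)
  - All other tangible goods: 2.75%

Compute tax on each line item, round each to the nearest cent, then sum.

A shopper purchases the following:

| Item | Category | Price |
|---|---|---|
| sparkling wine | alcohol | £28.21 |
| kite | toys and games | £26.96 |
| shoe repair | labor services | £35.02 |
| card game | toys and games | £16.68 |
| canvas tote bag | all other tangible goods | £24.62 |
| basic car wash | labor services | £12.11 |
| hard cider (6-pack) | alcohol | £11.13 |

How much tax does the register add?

£11.15

Sparkling wine £28.21: alcohol → 13% + 0% transit = 13% → £3.67
Kite £26.96: toys and games → 8.75% + 0% transit = 8.75% → £2.36
Shoe repair £35.02: labor services → 0% + 0.5% transit = 0.5% → £0.18
Card game £16.68: toys and games → 8.75% + 0% transit = 8.75% → £1.46
Canvas tote bag £24.62: all other tangible goods → 5.25% + 2.75% transit = 8% → £1.97
Basic car wash £12.11: labor services → 0% + 0.5% transit = 0.5% → £0.06
Hard cider (6-pack) £11.13: alcohol → 13% + 0% transit = 13% → £1.45
Total tax = £3.67 + £2.36 + £0.18 + £1.46 + £1.97 + £0.06 + £1.45 = £11.15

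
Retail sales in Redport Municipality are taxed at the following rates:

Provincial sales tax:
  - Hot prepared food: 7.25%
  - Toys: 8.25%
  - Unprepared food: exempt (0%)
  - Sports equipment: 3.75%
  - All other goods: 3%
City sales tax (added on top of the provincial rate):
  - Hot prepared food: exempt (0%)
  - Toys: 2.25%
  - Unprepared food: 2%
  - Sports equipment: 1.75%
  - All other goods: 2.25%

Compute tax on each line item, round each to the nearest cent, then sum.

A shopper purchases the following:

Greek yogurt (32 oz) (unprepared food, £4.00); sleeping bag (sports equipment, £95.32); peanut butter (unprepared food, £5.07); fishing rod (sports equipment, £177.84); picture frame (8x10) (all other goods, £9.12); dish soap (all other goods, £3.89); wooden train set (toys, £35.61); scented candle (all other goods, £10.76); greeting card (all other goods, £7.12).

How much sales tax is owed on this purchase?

£20.55

Greek yogurt (32 oz) £4.00: unprepared food → 0% + 2% city = 2% → £0.08
Sleeping bag £95.32: sports equipment → 3.75% + 1.75% city = 5.5% → £5.24
Peanut butter £5.07: unprepared food → 0% + 2% city = 2% → £0.10
Fishing rod £177.84: sports equipment → 3.75% + 1.75% city = 5.5% → £9.78
Picture frame (8x10) £9.12: all other goods → 3% + 2.25% city = 5.25% → £0.48
Dish soap £3.89: all other goods → 3% + 2.25% city = 5.25% → £0.20
Wooden train set £35.61: toys → 8.25% + 2.25% city = 10.5% → £3.74
Scented candle £10.76: all other goods → 3% + 2.25% city = 5.25% → £0.56
Greeting card £7.12: all other goods → 3% + 2.25% city = 5.25% → £0.37
Total tax = £0.08 + £5.24 + £0.10 + £9.78 + £0.48 + £0.20 + £3.74 + £0.56 + £0.37 = £20.55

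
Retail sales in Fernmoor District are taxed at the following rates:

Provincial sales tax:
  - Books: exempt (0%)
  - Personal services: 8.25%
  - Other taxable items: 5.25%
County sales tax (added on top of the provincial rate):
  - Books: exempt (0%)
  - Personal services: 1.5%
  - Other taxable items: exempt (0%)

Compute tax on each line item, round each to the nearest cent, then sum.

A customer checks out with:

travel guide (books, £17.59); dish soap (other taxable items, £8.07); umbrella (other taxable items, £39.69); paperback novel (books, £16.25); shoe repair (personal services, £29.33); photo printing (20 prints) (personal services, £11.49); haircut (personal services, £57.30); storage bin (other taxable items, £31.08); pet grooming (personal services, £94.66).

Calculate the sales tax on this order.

Travel guide £17.59: books → 0% + 0% county = 0% → £0.00
Dish soap £8.07: other taxable items → 5.25% + 0% county = 5.25% → £0.42
Umbrella £39.69: other taxable items → 5.25% + 0% county = 5.25% → £2.08
Paperback novel £16.25: books → 0% + 0% county = 0% → £0.00
Shoe repair £29.33: personal services → 8.25% + 1.5% county = 9.75% → £2.86
Photo printing (20 prints) £11.49: personal services → 8.25% + 1.5% county = 9.75% → £1.12
Haircut £57.30: personal services → 8.25% + 1.5% county = 9.75% → £5.59
Storage bin £31.08: other taxable items → 5.25% + 0% county = 5.25% → £1.63
Pet grooming £94.66: personal services → 8.25% + 1.5% county = 9.75% → £9.23
Total tax = £0.42 + £2.08 + £2.86 + £1.12 + £5.59 + £1.63 + £9.23 = £22.93

£22.93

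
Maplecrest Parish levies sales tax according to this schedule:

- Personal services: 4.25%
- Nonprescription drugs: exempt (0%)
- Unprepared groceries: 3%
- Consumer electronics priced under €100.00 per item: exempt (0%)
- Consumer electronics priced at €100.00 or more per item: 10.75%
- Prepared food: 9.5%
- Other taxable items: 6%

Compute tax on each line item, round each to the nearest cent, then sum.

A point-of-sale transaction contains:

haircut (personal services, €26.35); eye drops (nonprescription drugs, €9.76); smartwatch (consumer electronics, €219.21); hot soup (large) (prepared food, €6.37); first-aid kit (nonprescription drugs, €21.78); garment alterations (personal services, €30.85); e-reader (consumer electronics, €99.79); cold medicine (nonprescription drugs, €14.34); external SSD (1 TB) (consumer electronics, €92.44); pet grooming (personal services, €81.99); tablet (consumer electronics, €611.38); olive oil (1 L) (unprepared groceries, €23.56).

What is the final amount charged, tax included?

Haircut €26.35: personal services → 4.25% → €1.12
Eye drops €9.76: nonprescription drugs → 0% → €0.00
Smartwatch €219.21: consumer electronics, €100.00 or more → 10.75% → €23.57
Hot soup (large) €6.37: prepared food → 9.5% → €0.61
First-aid kit €21.78: nonprescription drugs → 0% → €0.00
Garment alterations €30.85: personal services → 4.25% → €1.31
E-reader €99.79: consumer electronics, under €100.00 → 0% → €0.00
Cold medicine €14.34: nonprescription drugs → 0% → €0.00
External SSD (1 TB) €92.44: consumer electronics, under €100.00 → 0% → €0.00
Pet grooming €81.99: personal services → 4.25% → €3.48
Tablet €611.38: consumer electronics, €100.00 or more → 10.75% → €65.72
Olive oil (1 L) €23.56: unprepared groceries → 3% → €0.71
Subtotal = €1237.82; tax = €96.52; total due = €1334.34

€1334.34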